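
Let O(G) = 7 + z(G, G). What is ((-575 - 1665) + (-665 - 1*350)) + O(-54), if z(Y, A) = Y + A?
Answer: -3356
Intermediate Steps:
z(Y, A) = A + Y
O(G) = 7 + 2*G (O(G) = 7 + (G + G) = 7 + 2*G)
((-575 - 1665) + (-665 - 1*350)) + O(-54) = ((-575 - 1665) + (-665 - 1*350)) + (7 + 2*(-54)) = (-2240 + (-665 - 350)) + (7 - 108) = (-2240 - 1015) - 101 = -3255 - 101 = -3356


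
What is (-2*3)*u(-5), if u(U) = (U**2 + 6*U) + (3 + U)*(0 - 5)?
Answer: -30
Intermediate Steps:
u(U) = -15 + U + U**2 (u(U) = (U**2 + 6*U) + (3 + U)*(-5) = (U**2 + 6*U) + (-15 - 5*U) = -15 + U + U**2)
(-2*3)*u(-5) = (-2*3)*(-15 - 5 + (-5)**2) = -6*(-15 - 5 + 25) = -6*5 = -30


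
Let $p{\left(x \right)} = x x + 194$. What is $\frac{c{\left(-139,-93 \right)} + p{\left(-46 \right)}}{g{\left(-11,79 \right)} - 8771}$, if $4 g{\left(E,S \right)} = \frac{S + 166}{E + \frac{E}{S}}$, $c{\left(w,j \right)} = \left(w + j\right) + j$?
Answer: $- \frac{279488}{1235731} \approx -0.22617$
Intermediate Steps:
$c{\left(w,j \right)} = w + 2 j$ ($c{\left(w,j \right)} = \left(j + w\right) + j = w + 2 j$)
$g{\left(E,S \right)} = \frac{166 + S}{4 \left(E + \frac{E}{S}\right)}$ ($g{\left(E,S \right)} = \frac{\left(S + 166\right) \frac{1}{E + \frac{E}{S}}}{4} = \frac{\left(166 + S\right) \frac{1}{E + \frac{E}{S}}}{4} = \frac{\frac{1}{E + \frac{E}{S}} \left(166 + S\right)}{4} = \frac{166 + S}{4 \left(E + \frac{E}{S}\right)}$)
$p{\left(x \right)} = 194 + x^{2}$ ($p{\left(x \right)} = x^{2} + 194 = 194 + x^{2}$)
$\frac{c{\left(-139,-93 \right)} + p{\left(-46 \right)}}{g{\left(-11,79 \right)} - 8771} = \frac{\left(-139 + 2 \left(-93\right)\right) + \left(194 + \left(-46\right)^{2}\right)}{\frac{1}{4} \cdot 79 \frac{1}{-11} \frac{1}{1 + 79} \left(166 + 79\right) - 8771} = \frac{\left(-139 - 186\right) + \left(194 + 2116\right)}{\frac{1}{4} \cdot 79 \left(- \frac{1}{11}\right) \frac{1}{80} \cdot 245 - 8771} = \frac{-325 + 2310}{\frac{1}{4} \cdot 79 \left(- \frac{1}{11}\right) \frac{1}{80} \cdot 245 - 8771} = \frac{1985}{- \frac{3871}{704} - 8771} = \frac{1985}{- \frac{6178655}{704}} = 1985 \left(- \frac{704}{6178655}\right) = - \frac{279488}{1235731}$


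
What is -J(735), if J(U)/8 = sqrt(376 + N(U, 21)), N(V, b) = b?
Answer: -8*sqrt(397) ≈ -159.40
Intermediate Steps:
J(U) = 8*sqrt(397) (J(U) = 8*sqrt(376 + 21) = 8*sqrt(397))
-J(735) = -8*sqrt(397)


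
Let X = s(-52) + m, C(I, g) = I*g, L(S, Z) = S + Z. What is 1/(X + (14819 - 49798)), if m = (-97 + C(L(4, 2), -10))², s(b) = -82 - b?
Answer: -1/10360 ≈ -9.6525e-5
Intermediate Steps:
m = 24649 (m = (-97 + (4 + 2)*(-10))² = (-97 + 6*(-10))² = (-97 - 60)² = (-157)² = 24649)
X = 24619 (X = (-82 - 1*(-52)) + 24649 = (-82 + 52) + 24649 = -30 + 24649 = 24619)
1/(X + (14819 - 49798)) = 1/(24619 + (14819 - 49798)) = 1/(24619 - 34979) = 1/(-10360) = -1/10360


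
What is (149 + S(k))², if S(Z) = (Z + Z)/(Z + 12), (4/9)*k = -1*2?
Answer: 546121/25 ≈ 21845.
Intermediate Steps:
k = -9/2 (k = 9*(-1*2)/4 = (9/4)*(-2) = -9/2 ≈ -4.5000)
S(Z) = 2*Z/(12 + Z) (S(Z) = (2*Z)/(12 + Z) = 2*Z/(12 + Z))
(149 + S(k))² = (149 + 2*(-9/2)/(12 - 9/2))² = (149 + 2*(-9/2)/(15/2))² = (149 + 2*(-9/2)*(2/15))² = (149 - 6/5)² = (739/5)² = 546121/25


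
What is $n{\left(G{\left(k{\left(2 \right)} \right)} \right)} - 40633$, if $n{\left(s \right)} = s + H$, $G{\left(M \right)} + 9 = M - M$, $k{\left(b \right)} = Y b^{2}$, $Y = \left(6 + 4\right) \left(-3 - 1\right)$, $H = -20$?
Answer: $-40662$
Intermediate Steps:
$Y = -40$ ($Y = 10 \left(-4\right) = -40$)
$k{\left(b \right)} = - 40 b^{2}$
$G{\left(M \right)} = -9$ ($G{\left(M \right)} = -9 + \left(M - M\right) = -9 + 0 = -9$)
$n{\left(s \right)} = -20 + s$ ($n{\left(s \right)} = s - 20 = -20 + s$)
$n{\left(G{\left(k{\left(2 \right)} \right)} \right)} - 40633 = \left(-20 - 9\right) - 40633 = -29 - 40633 = -40662$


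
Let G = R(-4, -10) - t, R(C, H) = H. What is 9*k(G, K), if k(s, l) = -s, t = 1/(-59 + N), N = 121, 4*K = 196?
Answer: 5589/62 ≈ 90.145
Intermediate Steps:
K = 49 (K = (1/4)*196 = 49)
t = 1/62 (t = 1/(-59 + 121) = 1/62 ≈ 0.016129)
G = -621/62 (G = -10 - 1*1/62 = -10 - 1/62 = -621/62 ≈ -10.016)
9*k(G, K) = 9*(-1*(-621/62)) = 9*(621/62) = 5589/62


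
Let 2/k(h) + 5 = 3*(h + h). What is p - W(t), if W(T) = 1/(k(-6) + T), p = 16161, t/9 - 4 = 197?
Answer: 1198612846/74167 ≈ 16161.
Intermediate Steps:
t = 1809 (t = 36 + 9*197 = 36 + 1773 = 1809)
k(h) = 2/(-5 + 6*h) (k(h) = 2/(-5 + 3*(h + h)) = 2/(-5 + 3*(2*h)) = 2/(-5 + 6*h))
W(T) = 1/(-2/41 + T) (W(T) = 1/(2/(-5 + 6*(-6)) + T) = 1/(2/(-5 - 36) + T) = 1/(2/(-41) + T) = 1/(2*(-1/41) + T) = 1/(-2/41 + T))
p - W(t) = 16161 - 41/(-2 + 41*1809) = 16161 - 41/(-2 + 74169) = 16161 - 41/74167 = 1198612846/74167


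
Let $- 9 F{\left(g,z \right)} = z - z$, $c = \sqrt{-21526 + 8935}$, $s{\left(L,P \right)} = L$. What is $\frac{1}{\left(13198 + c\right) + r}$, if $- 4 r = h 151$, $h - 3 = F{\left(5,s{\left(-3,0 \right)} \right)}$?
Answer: $\frac{209356}{2739572377} - \frac{48 i \sqrt{1399}}{2739572377} \approx 7.6419 \cdot 10^{-5} - 6.5534 \cdot 10^{-7} i$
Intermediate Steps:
$c = 3 i \sqrt{1399}$ ($c = \sqrt{-12591} = 3 i \sqrt{1399} \approx 112.21 i$)
$F{\left(g,z \right)} = 0$ ($F{\left(g,z \right)} = - \frac{z - z}{9} = \left(- \frac{1}{9}\right) 0 = 0$)
$h = 3$ ($h = 3 + 0 = 3$)
$r = - \frac{453}{4}$ ($r = - \frac{3 \cdot 151}{4} = \left(- \frac{1}{4}\right) 453 = - \frac{453}{4} \approx -113.25$)
$\frac{1}{\left(13198 + c\right) + r} = \frac{1}{\left(13198 + 3 i \sqrt{1399}\right) - \frac{453}{4}} = \frac{1}{\frac{52339}{4} + 3 i \sqrt{1399}}$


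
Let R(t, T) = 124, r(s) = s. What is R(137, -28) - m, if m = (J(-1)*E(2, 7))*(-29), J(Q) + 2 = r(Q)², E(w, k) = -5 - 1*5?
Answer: 414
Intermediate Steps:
E(w, k) = -10 (E(w, k) = -5 - 5 = -10)
J(Q) = -2 + Q²
m = -290 (m = ((-2 + (-1)²)*(-10))*(-29) = ((-2 + 1)*(-10))*(-29) = -1*(-10)*(-29) = 10*(-29) = -290)
R(137, -28) - m = 124 - 1*(-290) = 124 + 290 = 414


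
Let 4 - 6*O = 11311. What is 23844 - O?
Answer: 51457/2 ≈ 25729.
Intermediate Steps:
O = -3769/2 (O = ⅔ - ⅙*11311 = ⅔ - 11311/6 = -3769/2 ≈ -1884.5)
23844 - O = 23844 - 1*(-3769/2) = 23844 + 3769/2 = 51457/2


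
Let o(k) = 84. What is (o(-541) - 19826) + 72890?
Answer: 53148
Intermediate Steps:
(o(-541) - 19826) + 72890 = (84 - 19826) + 72890 = -19742 + 72890 = 53148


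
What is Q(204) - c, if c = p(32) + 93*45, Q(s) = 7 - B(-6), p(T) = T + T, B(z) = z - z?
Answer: -4242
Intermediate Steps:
B(z) = 0
p(T) = 2*T
Q(s) = 7 (Q(s) = 7 - 1*0 = 7 + 0 = 7)
c = 4249 (c = 2*32 + 93*45 = 64 + 4185 = 4249)
Q(204) - c = 7 - 1*4249 = 7 - 4249 = -4242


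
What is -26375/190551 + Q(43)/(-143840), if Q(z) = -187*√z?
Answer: -26375/190551 + 187*√43/143840 ≈ -0.12989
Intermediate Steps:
-26375/190551 + Q(43)/(-143840) = -26375/190551 - 187*√43/(-143840) = -26375*1/190551 - 187*√43*(-1/143840) = -26375/190551 + 187*√43/143840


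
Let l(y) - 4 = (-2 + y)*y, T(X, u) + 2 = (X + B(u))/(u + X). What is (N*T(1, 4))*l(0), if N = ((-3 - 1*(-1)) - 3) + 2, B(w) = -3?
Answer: 144/5 ≈ 28.800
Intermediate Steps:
T(X, u) = -2 + (-3 + X)/(X + u) (T(X, u) = -2 + (X - 3)/(u + X) = -2 + (-3 + X)/(X + u))
N = -3 (N = ((-3 + 1) - 3) + 2 = (-2 - 3) + 2 = -5 + 2 = -3)
l(y) = 4 + y*(-2 + y) (l(y) = 4 + (-2 + y)*y = 4 + y*(-2 + y))
(N*T(1, 4))*l(0) = (-3*(-3 - 1*1 - 2*4)/(1 + 4))*(4 + 0² - 2*0) = (-3*(-3 - 1 - 8)/5)*(4 + 0 + 0) = -3*(-12)/5*4 = -3*(-12/5)*4 = (36/5)*4 = 144/5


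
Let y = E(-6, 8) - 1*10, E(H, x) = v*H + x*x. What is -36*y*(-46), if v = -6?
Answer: 149040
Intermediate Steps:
E(H, x) = x² - 6*H (E(H, x) = -6*H + x*x = -6*H + x² = x² - 6*H)
y = 90 (y = (8² - 6*(-6)) - 1*10 = (64 + 36) - 10 = 100 - 10 = 90)
-36*y*(-46) = -36*90*(-46) = -3240*(-46) = 149040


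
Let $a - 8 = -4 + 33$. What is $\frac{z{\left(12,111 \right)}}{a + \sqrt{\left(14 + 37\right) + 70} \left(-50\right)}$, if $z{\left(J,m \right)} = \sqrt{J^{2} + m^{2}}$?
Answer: $- \frac{\sqrt{1385}}{171} \approx -0.21763$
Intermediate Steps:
$a = 37$ ($a = 8 + \left(-4 + 33\right) = 8 + 29 = 37$)
$\frac{z{\left(12,111 \right)}}{a + \sqrt{\left(14 + 37\right) + 70} \left(-50\right)} = \frac{\sqrt{12^{2} + 111^{2}}}{37 + \sqrt{\left(14 + 37\right) + 70} \left(-50\right)} = \frac{\sqrt{144 + 12321}}{37 + \sqrt{51 + 70} \left(-50\right)} = \frac{\sqrt{12465}}{37 + \sqrt{121} \left(-50\right)} = \frac{3 \sqrt{1385}}{37 + 11 \left(-50\right)} = \frac{3 \sqrt{1385}}{37 - 550} = \frac{3 \sqrt{1385}}{-513} = 3 \sqrt{1385} \left(- \frac{1}{513}\right) = - \frac{\sqrt{1385}}{171}$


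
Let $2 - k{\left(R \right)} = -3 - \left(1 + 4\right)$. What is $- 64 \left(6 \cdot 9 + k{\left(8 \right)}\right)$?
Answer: $-4096$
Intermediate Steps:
$k{\left(R \right)} = 10$ ($k{\left(R \right)} = 2 - \left(-3 - \left(1 + 4\right)\right) = 2 - \left(-3 - 5\right) = 2 - -8 = 2 + 8 = 10$)
$- 64 \left(6 \cdot 9 + k{\left(8 \right)}\right) = - 64 \left(6 \cdot 9 + 10\right) = - 64 \left(54 + 10\right) = \left(-64\right) 64 = -4096$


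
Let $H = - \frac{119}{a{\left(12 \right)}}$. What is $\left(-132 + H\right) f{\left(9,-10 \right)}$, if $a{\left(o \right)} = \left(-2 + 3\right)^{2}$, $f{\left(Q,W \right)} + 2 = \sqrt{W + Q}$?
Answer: $502 - 251 i \approx 502.0 - 251.0 i$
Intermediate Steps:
$f{\left(Q,W \right)} = -2 + \sqrt{Q + W}$ ($f{\left(Q,W \right)} = -2 + \sqrt{W + Q} = -2 + \sqrt{Q + W}$)
$a{\left(o \right)} = 1$ ($a{\left(o \right)} = 1^{2} = 1$)
$H = -119$ ($H = - \frac{119}{1} = \left(-119\right) 1 = -119$)
$\left(-132 + H\right) f{\left(9,-10 \right)} = \left(-132 - 119\right) \left(-2 + \sqrt{9 - 10}\right) = - 251 \left(-2 + \sqrt{-1}\right) = - 251 \left(-2 + i\right) = 502 - 251 i$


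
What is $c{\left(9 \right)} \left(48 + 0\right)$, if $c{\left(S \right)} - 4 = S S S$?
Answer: $35184$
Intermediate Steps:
$c{\left(S \right)} = 4 + S^{3}$ ($c{\left(S \right)} = 4 + S S S = 4 + S^{2} S = 4 + S^{3}$)
$c{\left(9 \right)} \left(48 + 0\right) = \left(4 + 9^{3}\right) \left(48 + 0\right) = \left(4 + 729\right) 48 = 733 \cdot 48 = 35184$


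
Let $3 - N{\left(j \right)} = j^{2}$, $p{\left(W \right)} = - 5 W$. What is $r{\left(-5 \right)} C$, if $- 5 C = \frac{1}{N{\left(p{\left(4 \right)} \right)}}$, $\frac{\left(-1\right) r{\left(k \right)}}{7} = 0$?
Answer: $0$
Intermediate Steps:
$r{\left(k \right)} = 0$ ($r{\left(k \right)} = \left(-7\right) 0 = 0$)
$N{\left(j \right)} = 3 - j^{2}$
$C = \frac{1}{1985}$ ($C = - \frac{1}{5 \left(3 - \left(\left(-5\right) 4\right)^{2}\right)} = - \frac{1}{5 \left(3 - \left(-20\right)^{2}\right)} = - \frac{1}{5 \left(3 - 400\right)} = - \frac{1}{5 \left(-397\right)} = \left(- \frac{1}{5}\right) \left(- \frac{1}{397}\right) = \frac{1}{1985} \approx 0.00050378$)
$r{\left(-5 \right)} C = 0 \cdot \frac{1}{1985} = 0$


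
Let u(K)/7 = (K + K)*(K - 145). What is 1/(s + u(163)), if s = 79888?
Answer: 1/120964 ≈ 8.2669e-6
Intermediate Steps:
u(K) = 14*K*(-145 + K) (u(K) = 7*((K + K)*(K - 145)) = 7*((2*K)*(-145 + K)) = 7*(2*K*(-145 + K)) = 14*K*(-145 + K))
1/(s + u(163)) = 1/(79888 + 14*163*(-145 + 163)) = 1/(79888 + 14*163*18) = 1/(79888 + 41076) = 1/120964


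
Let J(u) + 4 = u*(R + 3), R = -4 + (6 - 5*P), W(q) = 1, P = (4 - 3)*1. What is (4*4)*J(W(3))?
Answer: -64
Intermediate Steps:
P = 1 (P = 1*1 = 1)
R = -3 (R = -4 + (6 - 5*1) = -4 + (6 - 5) = -4 + 1 = -3)
J(u) = -4 (J(u) = -4 + u*(-3 + 3) = -4 + u*0 = -4 + 0 = -4)
(4*4)*J(W(3)) = (4*4)*(-4) = 16*(-4) = -64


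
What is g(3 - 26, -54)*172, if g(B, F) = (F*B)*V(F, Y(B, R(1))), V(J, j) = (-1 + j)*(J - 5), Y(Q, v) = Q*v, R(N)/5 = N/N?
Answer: 1462042656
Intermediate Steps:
R(N) = 5 (R(N) = 5*(N/N) = 5*1 = 5)
V(J, j) = (-1 + j)*(-5 + J)
g(B, F) = B*F*(5 - F - 25*B + 5*B*F) (g(B, F) = (F*B)*(5 - F - 5*B*5 + F*(B*5)) = (B*F)*(5 - F - 25*B + F*(5*B)) = (B*F)*(5 - F - 25*B + 5*B*F) = B*F*(5 - F - 25*B + 5*B*F))
g(3 - 26, -54)*172 = ((3 - 26)*(-54)*(5 - 1*(-54) - 25*(3 - 26) + 5*(3 - 26)*(-54)))*172 = -23*(-54)*(5 + 54 - 25*(-23) + 5*(-23)*(-54))*172 = -23*(-54)*(5 + 54 + 575 + 6210)*172 = -23*(-54)*6844*172 = 8500248*172 = 1462042656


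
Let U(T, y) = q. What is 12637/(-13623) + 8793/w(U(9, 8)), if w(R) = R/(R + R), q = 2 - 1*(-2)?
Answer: 239561441/13623 ≈ 17585.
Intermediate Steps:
q = 4 (q = 2 + 2 = 4)
U(T, y) = 4
w(R) = ½ (w(R) = R/((2*R)) = (1/(2*R))*R = ½)
12637/(-13623) + 8793/w(U(9, 8)) = 12637/(-13623) + 8793/(½) = 12637*(-1/13623) + 8793*2 = -12637/13623 + 17586 = 239561441/13623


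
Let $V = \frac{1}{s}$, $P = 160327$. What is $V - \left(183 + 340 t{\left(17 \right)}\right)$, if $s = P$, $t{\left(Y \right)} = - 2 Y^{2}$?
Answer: $\frac{31478122200}{160327} \approx 1.9634 \cdot 10^{5}$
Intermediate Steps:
$s = 160327$
$V = \frac{1}{160327} \approx 6.2372 \cdot 10^{-6}$
$V - \left(183 + 340 t{\left(17 \right)}\right) = \frac{1}{160327} - \left(183 + 340 \left(- 2 \cdot 17^{2}\right)\right) = \frac{1}{160327} - \left(183 + 340 \left(\left(-2\right) 289\right)\right) = \frac{1}{160327} - -196337 = \frac{1}{160327} + \left(196520 - 183\right) = \frac{1}{160327} + 196337 = \frac{31478122200}{160327}$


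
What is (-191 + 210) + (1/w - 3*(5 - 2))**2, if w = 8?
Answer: 6257/64 ≈ 97.766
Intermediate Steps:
(-191 + 210) + (1/w - 3*(5 - 2))**2 = (-191 + 210) + (1/8 - 3*(5 - 2))**2 = 19 + (1/8 - 3*3)**2 = 19 + (1/8 - 9)**2 = 19 + (-71/8)**2 = 19 + 5041/64 = 6257/64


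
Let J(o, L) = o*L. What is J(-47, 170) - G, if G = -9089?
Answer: 1099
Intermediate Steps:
J(o, L) = L*o
J(-47, 170) - G = 170*(-47) - 1*(-9089) = -7990 + 9089 = 1099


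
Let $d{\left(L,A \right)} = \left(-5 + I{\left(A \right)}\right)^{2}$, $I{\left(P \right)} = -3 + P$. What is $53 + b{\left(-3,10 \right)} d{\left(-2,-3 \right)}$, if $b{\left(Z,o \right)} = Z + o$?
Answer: $900$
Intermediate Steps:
$d{\left(L,A \right)} = \left(-8 + A\right)^{2}$ ($d{\left(L,A \right)} = \left(-5 + \left(-3 + A\right)\right)^{2} = \left(-8 + A\right)^{2}$)
$53 + b{\left(-3,10 \right)} d{\left(-2,-3 \right)} = 53 + \left(-3 + 10\right) \left(-8 - 3\right)^{2} = 53 + 7 \left(-11\right)^{2} = 53 + 7 \cdot 121 = 53 + 847 = 900$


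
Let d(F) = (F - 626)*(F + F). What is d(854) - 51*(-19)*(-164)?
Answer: 230508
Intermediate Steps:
d(F) = 2*F*(-626 + F) (d(F) = (-626 + F)*(2*F) = 2*F*(-626 + F))
d(854) - 51*(-19)*(-164) = 2*854*(-626 + 854) - 51*(-19)*(-164) = 2*854*228 - (-969)*(-164) = 389424 - 1*158916 = 389424 - 158916 = 230508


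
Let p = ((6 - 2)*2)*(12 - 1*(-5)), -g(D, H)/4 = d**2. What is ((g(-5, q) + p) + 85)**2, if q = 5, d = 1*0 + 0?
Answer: 48841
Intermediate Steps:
d = 0 (d = 0 + 0 = 0)
g(D, H) = 0 (g(D, H) = -4*0**2 = -4*0 = 0)
p = 136 (p = (4*2)*(12 + 5) = 8*17 = 136)
((g(-5, q) + p) + 85)**2 = ((0 + 136) + 85)**2 = (136 + 85)**2 = 221**2 = 48841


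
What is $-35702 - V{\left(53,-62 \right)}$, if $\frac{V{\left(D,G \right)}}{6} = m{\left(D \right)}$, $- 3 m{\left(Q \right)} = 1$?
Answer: $-35700$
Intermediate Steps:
$m{\left(Q \right)} = - \frac{1}{3}$ ($m{\left(Q \right)} = \left(- \frac{1}{3}\right) 1 = - \frac{1}{3}$)
$V{\left(D,G \right)} = -2$ ($V{\left(D,G \right)} = 6 \left(- \frac{1}{3}\right) = -2$)
$-35702 - V{\left(53,-62 \right)} = -35702 - -2 = -35702 + 2 = -35700$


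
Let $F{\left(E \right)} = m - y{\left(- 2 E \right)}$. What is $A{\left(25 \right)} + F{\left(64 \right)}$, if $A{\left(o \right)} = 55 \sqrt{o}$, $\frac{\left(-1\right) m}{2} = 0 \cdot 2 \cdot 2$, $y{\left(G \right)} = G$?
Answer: $403$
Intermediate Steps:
$m = 0$ ($m = - 2 \cdot 0 \cdot 2 \cdot 2 = - 2 \cdot 0 \cdot 2 = \left(-2\right) 0 = 0$)
$F{\left(E \right)} = 2 E$ ($F{\left(E \right)} = 0 - - 2 E = 0 + 2 E = 2 E$)
$A{\left(25 \right)} + F{\left(64 \right)} = 55 \sqrt{25} + 2 \cdot 64 = 55 \cdot 5 + 128 = 275 + 128 = 403$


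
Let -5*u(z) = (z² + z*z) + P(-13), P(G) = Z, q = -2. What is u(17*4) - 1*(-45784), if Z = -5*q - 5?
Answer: 219667/5 ≈ 43933.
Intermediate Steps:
Z = 5 (Z = -5*(-2) - 5 = 10 - 5 = 5)
P(G) = 5
u(z) = -1 - 2*z²/5 (u(z) = -((z² + z*z) + 5)/5 = -((z² + z²) + 5)/5 = -(2*z² + 5)/5 = -(5 + 2*z²)/5 = -1 - 2*z²/5)
u(17*4) - 1*(-45784) = (-1 - 2*(17*4)²/5) - 1*(-45784) = (-1 - ⅖*68²) + 45784 = (-1 - ⅖*4624) + 45784 = (-1 - 9248/5) + 45784 = -9253/5 + 45784 = 219667/5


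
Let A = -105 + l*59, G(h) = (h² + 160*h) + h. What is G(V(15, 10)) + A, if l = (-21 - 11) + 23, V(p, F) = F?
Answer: 1074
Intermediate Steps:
l = -9 (l = -32 + 23 = -9)
G(h) = h² + 161*h
A = -636 (A = -105 - 9*59 = -105 - 531 = -636)
G(V(15, 10)) + A = 10*(161 + 10) - 636 = 10*171 - 636 = 1710 - 636 = 1074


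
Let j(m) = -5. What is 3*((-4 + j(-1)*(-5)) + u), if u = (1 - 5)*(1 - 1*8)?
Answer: 147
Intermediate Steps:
u = 28 (u = -4*(1 - 8) = -4*(-7) = 28)
3*((-4 + j(-1)*(-5)) + u) = 3*((-4 - 5*(-5)) + 28) = 3*((-4 + 25) + 28) = 3*(21 + 28) = 3*49 = 147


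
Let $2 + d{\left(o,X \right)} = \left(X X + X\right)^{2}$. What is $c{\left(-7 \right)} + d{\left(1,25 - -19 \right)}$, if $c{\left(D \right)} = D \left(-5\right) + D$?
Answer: $3920426$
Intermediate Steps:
$c{\left(D \right)} = - 4 D$ ($c{\left(D \right)} = - 5 D + D = - 4 D$)
$d{\left(o,X \right)} = -2 + \left(X + X^{2}\right)^{2}$ ($d{\left(o,X \right)} = -2 + \left(X X + X\right)^{2} = -2 + \left(X^{2} + X\right)^{2} = -2 + \left(X + X^{2}\right)^{2}$)
$c{\left(-7 \right)} + d{\left(1,25 - -19 \right)} = \left(-4\right) \left(-7\right) - \left(2 - \left(25 - -19\right)^{2} \left(1 + \left(25 - -19\right)\right)^{2}\right) = 28 - \left(2 - \left(25 + 19\right)^{2} \left(1 + \left(25 + 19\right)\right)^{2}\right) = 28 - \left(2 - 44^{2} \left(1 + 44\right)^{2}\right) = 28 - \left(2 - 1936 \cdot 45^{2}\right) = 28 + \left(-2 + 1936 \cdot 2025\right) = 28 + \left(-2 + 3920400\right) = 28 + 3920398 = 3920426$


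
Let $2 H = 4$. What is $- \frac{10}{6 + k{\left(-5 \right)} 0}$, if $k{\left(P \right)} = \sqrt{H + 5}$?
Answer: $- \frac{5}{3} \approx -1.6667$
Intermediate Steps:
$H = 2$ ($H = \frac{1}{2} \cdot 4 = 2$)
$k{\left(P \right)} = \sqrt{7}$ ($k{\left(P \right)} = \sqrt{2 + 5} = \sqrt{7}$)
$- \frac{10}{6 + k{\left(-5 \right)} 0} = - \frac{10}{6 + \sqrt{7} \cdot 0} = - \frac{10}{6 + 0} = - \frac{10}{6} = \left(-10\right) \frac{1}{6} = - \frac{5}{3}$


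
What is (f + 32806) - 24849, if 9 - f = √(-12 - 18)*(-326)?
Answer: 7966 + 326*I*√30 ≈ 7966.0 + 1785.6*I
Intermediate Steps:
f = 9 + 326*I*√30 (f = 9 - √(-12 - 18)*(-326) = 9 - √(-30)*(-326) = 9 - I*√30*(-326) = 9 - (-326)*I*√30 = 9 + 326*I*√30 ≈ 9.0 + 1785.6*I)
(f + 32806) - 24849 = ((9 + 326*I*√30) + 32806) - 24849 = (32815 + 326*I*√30) - 24849 = 7966 + 326*I*√30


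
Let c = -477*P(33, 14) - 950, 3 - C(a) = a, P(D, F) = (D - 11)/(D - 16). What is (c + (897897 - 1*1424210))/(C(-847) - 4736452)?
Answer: 8973965/80505234 ≈ 0.11147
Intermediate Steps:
P(D, F) = (-11 + D)/(-16 + D)
C(a) = 3 - a
c = -26644/17 (c = -477*(-11 + 33)/(-16 + 33) - 950 = -477*22/17 - 950 = -10494/17 - 950 = -26644/17 ≈ -1567.3)
(c + (897897 - 1*1424210))/(C(-847) - 4736452) = (-26644/17 + (897897 - 1*1424210))/((3 - 1*(-847)) - 4736452) = (-26644/17 + (897897 - 1424210))/((3 + 847) - 4736452) = (-26644/17 - 526313)/(850 - 4736452) = -8973965/17/(-4735602) = -8973965/17*(-1/4735602) = 8973965/80505234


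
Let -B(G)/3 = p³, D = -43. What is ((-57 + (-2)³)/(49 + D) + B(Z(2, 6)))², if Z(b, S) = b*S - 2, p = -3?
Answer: 177241/36 ≈ 4923.4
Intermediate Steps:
Z(b, S) = -2 + S*b (Z(b, S) = S*b - 2 = -2 + S*b)
B(G) = 81 (B(G) = -3*(-3)³ = -3*(-27) = 81)
((-57 + (-2)³)/(49 + D) + B(Z(2, 6)))² = ((-57 + (-2)³)/(49 - 43) + 81)² = ((-57 - 8)/6 + 81)² = (-65*⅙ + 81)² = (-65/6 + 81)² = (421/6)² = 177241/36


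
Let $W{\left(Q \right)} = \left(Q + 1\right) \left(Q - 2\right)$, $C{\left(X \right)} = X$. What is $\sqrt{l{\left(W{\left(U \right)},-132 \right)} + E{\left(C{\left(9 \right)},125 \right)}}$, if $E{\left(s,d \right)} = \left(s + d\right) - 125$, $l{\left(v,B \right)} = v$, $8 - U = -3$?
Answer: $3 \sqrt{13} \approx 10.817$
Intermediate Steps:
$U = 11$ ($U = 8 - -3 = 8 + 3 = 11$)
$W{\left(Q \right)} = \left(1 + Q\right) \left(-2 + Q\right)$
$E{\left(s,d \right)} = -125 + d + s$ ($E{\left(s,d \right)} = \left(d + s\right) - 125 = -125 + d + s$)
$\sqrt{l{\left(W{\left(U \right)},-132 \right)} + E{\left(C{\left(9 \right)},125 \right)}} = \sqrt{\left(-2 + 11^{2} - 11\right) + \left(-125 + 125 + 9\right)} = \sqrt{\left(-2 + 121 - 11\right) + 9} = \sqrt{108 + 9} = \sqrt{117} = 3 \sqrt{13}$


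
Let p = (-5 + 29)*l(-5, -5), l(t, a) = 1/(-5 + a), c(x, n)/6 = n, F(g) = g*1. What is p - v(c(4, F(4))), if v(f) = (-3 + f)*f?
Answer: -2532/5 ≈ -506.40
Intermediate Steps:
F(g) = g
c(x, n) = 6*n
v(f) = f*(-3 + f)
p = -12/5 (p = (-5 + 29)/(-5 - 5) = 24/(-10) = 24*(-1/10) = -12/5 ≈ -2.4000)
p - v(c(4, F(4))) = -12/5 - 6*4*(-3 + 6*4) = -12/5 - 24*(-3 + 24) = -12/5 - 24*21 = -12/5 - 1*504 = -12/5 - 504 = -2532/5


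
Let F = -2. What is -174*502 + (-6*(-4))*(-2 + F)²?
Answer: -86964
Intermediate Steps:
-174*502 + (-6*(-4))*(-2 + F)² = -174*502 + (-6*(-4))*(-2 - 2)² = -87348 + 24*(-4)² = -87348 + 24*16 = -87348 + 384 = -86964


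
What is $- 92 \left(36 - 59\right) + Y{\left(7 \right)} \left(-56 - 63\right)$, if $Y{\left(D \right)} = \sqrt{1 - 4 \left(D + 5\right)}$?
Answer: $2116 - 119 i \sqrt{47} \approx 2116.0 - 815.82 i$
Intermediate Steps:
$Y{\left(D \right)} = \sqrt{-19 - 4 D}$ ($Y{\left(D \right)} = \sqrt{1 - 4 \left(5 + D\right)} = \sqrt{1 - \left(20 + 4 D\right)} = \sqrt{-19 - 4 D}$)
$- 92 \left(36 - 59\right) + Y{\left(7 \right)} \left(-56 - 63\right) = - 92 \left(36 - 59\right) + \sqrt{-19 - 28} \left(-56 - 63\right) = \left(-92\right) \left(-23\right) + \sqrt{-19 - 28} \left(-119\right) = 2116 + \sqrt{-47} \left(-119\right) = 2116 + i \sqrt{47} \left(-119\right) = 2116 - 119 i \sqrt{47}$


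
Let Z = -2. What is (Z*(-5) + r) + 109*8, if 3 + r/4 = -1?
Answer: 866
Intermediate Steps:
r = -16 (r = -12 + 4*(-1) = -12 - 4 = -16)
(Z*(-5) + r) + 109*8 = (-2*(-5) - 16) + 109*8 = (10 - 16) + 872 = -6 + 872 = 866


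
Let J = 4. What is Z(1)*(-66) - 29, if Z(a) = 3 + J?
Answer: -491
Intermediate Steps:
Z(a) = 7 (Z(a) = 3 + 4 = 7)
Z(1)*(-66) - 29 = 7*(-66) - 29 = -462 - 29 = -491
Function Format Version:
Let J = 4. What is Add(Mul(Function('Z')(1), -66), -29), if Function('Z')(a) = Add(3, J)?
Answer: -491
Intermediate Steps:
Function('Z')(a) = 7 (Function('Z')(a) = Add(3, 4) = 7)
Add(Mul(Function('Z')(1), -66), -29) = Add(Mul(7, -66), -29) = Add(-462, -29) = -491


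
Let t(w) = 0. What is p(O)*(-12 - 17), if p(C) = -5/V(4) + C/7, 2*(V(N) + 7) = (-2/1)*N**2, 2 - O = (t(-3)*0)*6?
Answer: -2349/161 ≈ -14.590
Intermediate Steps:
O = 2 (O = 2 - 0*0*6 = 2 - 0*6 = 2 - 1*0 = 2 + 0 = 2)
V(N) = -7 - N**2 (V(N) = -7 + ((-2/1)*N**2)/2 = -7 + ((-2*1)*N**2)/2 = -7 + (-2*N**2)/2 = -7 - N**2)
p(C) = 5/23 + C/7 (p(C) = -5/(-7 - 1*4**2) + C/7 = -5/(-7 - 1*16) + C*(1/7) = -5/(-7 - 16) + C/7 = -5/(-23) + C/7 = -5*(-1/23) + C/7 = 5/23 + C/7)
p(O)*(-12 - 17) = (5/23 + (1/7)*2)*(-12 - 17) = (5/23 + 2/7)*(-29) = (81/161)*(-29) = -2349/161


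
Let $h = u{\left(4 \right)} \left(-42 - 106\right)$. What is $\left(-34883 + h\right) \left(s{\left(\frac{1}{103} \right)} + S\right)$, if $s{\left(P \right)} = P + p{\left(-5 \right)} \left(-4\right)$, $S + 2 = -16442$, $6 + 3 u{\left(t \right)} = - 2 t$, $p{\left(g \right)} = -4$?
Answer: $\frac{173568797891}{309} \approx 5.6171 \cdot 10^{8}$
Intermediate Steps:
$u{\left(t \right)} = -2 - \frac{2 t}{3}$ ($u{\left(t \right)} = -2 + \frac{\left(-2\right) t}{3} = -2 - \frac{2 t}{3}$)
$S = -16444$ ($S = -2 - 16442 = -16444$)
$s{\left(P \right)} = 16 + P$ ($s{\left(P \right)} = P - -16 = P + 16 = 16 + P$)
$h = \frac{2072}{3}$ ($h = \left(-2 - \frac{8}{3}\right) \left(-42 - 106\right) = \left(-2 - \frac{8}{3}\right) \left(-148\right) = \left(- \frac{14}{3}\right) \left(-148\right) = \frac{2072}{3} \approx 690.67$)
$\left(-34883 + h\right) \left(s{\left(\frac{1}{103} \right)} + S\right) = \left(-34883 + \frac{2072}{3}\right) \left(\left(16 + \frac{1}{103}\right) - 16444\right) = - \frac{102577 \left(\left(16 + \frac{1}{103}\right) - 16444\right)}{3} = - \frac{102577 \left(\frac{1649}{103} - 16444\right)}{3} = \left(- \frac{102577}{3}\right) \left(- \frac{1692083}{103}\right) = \frac{173568797891}{309}$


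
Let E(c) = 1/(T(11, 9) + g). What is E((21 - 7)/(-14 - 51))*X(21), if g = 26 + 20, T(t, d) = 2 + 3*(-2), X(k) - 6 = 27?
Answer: 11/14 ≈ 0.78571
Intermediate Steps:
X(k) = 33 (X(k) = 6 + 27 = 33)
T(t, d) = -4 (T(t, d) = 2 - 6 = -4)
g = 46
E(c) = 1/42 (E(c) = 1/(-4 + 46) = 1/42)
E((21 - 7)/(-14 - 51))*X(21) = (1/42)*33 = 11/14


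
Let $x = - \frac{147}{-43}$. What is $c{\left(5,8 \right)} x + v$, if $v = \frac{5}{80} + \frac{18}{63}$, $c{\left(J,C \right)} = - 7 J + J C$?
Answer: $\frac{83997}{4816} \approx 17.441$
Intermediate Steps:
$c{\left(J,C \right)} = - 7 J + C J$
$x = \frac{147}{43}$ ($x = \left(-147\right) \left(- \frac{1}{43}\right) = \frac{147}{43} \approx 3.4186$)
$v = \frac{39}{112}$ ($v = 5 \cdot \frac{1}{80} + 18 \cdot \frac{1}{63} = \frac{1}{16} + \frac{2}{7} = \frac{39}{112} \approx 0.34821$)
$c{\left(5,8 \right)} x + v = 5 \left(-7 + 8\right) \frac{147}{43} + \frac{39}{112} = 5 \cdot 1 \cdot \frac{147}{43} + \frac{39}{112} = 5 \cdot \frac{147}{43} + \frac{39}{112} = \frac{735}{43} + \frac{39}{112} = \frac{83997}{4816}$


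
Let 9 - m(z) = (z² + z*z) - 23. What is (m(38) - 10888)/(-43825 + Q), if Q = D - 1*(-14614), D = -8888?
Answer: 13744/38099 ≈ 0.36074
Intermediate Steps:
m(z) = 32 - 2*z² (m(z) = 9 - ((z² + z*z) - 23) = 9 - ((z² + z²) - 23) = 9 - (2*z² - 23) = 9 - (-23 + 2*z²) = 9 + (23 - 2*z²) = 32 - 2*z²)
Q = 5726 (Q = -8888 - 1*(-14614) = -8888 + 14614 = 5726)
(m(38) - 10888)/(-43825 + Q) = ((32 - 2*38²) - 10888)/(-43825 + 5726) = ((32 - 2*1444) - 10888)/(-38099) = ((32 - 2888) - 10888)*(-1/38099) = (-2856 - 10888)*(-1/38099) = -13744*(-1/38099) = 13744/38099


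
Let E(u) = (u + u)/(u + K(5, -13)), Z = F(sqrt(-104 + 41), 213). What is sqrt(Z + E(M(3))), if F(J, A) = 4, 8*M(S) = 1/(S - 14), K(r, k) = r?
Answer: sqrt(770006)/439 ≈ 1.9989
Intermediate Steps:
M(S) = 1/(8*(-14 + S)) (M(S) = 1/(8*(S - 14)) = 1/(8*(-14 + S)))
Z = 4
E(u) = 2*u/(5 + u) (E(u) = (u + u)/(u + 5) = (2*u)/(5 + u) = 2*u/(5 + u))
sqrt(Z + E(M(3))) = sqrt(4 + 2*(1/(8*(-14 + 3)))/(5 + 1/(8*(-14 + 3)))) = sqrt(4 + 2*((1/8)/(-11))/(5 + (1/8)/(-11))) = sqrt(4 + 2*((1/8)*(-1/11))/(5 + (1/8)*(-1/11))) = sqrt(4 + 2*(-1/88)/(5 - 1/88)) = sqrt(4 + 2*(-1/88)/(439/88)) = sqrt(4 + 2*(-1/88)*(88/439)) = sqrt(4 - 2/439) = sqrt(1754/439) = sqrt(770006)/439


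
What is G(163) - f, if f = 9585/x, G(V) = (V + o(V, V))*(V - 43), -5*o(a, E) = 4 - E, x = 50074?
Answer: 1170520239/50074 ≈ 23376.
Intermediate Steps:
o(a, E) = -4/5 + E/5 (o(a, E) = -(4 - E)/5 = -4/5 + E/5)
G(V) = (-43 + V)*(-4/5 + 6*V/5) (G(V) = (V + (-4/5 + V/5))*(V - 43) = (-4/5 + 6*V/5)*(-43 + V) = (-43 + V)*(-4/5 + 6*V/5))
f = 9585/50074 ≈ 0.19142
G(163) - f = (172/5 - 262/5*163 + (6/5)*163**2) - 1*9585/50074 = (172/5 - 42706/5 + (6/5)*26569) - 9585/50074 = (172/5 - 42706/5 + 159414/5) - 9585/50074 = 23376 - 9585/50074 = 1170520239/50074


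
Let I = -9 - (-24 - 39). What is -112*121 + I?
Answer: -13498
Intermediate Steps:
I = 54 (I = -9 - 1*(-63) = -9 + 63 = 54)
-112*121 + I = -112*121 + 54 = -13552 + 54 = -13498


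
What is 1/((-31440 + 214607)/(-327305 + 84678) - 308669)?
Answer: -242627/74891616630 ≈ -3.2397e-6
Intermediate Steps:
1/((-31440 + 214607)/(-327305 + 84678) - 308669) = 1/(183167/(-242627) - 308669) = 1/(183167*(-1/242627) - 308669) = 1/(-183167/242627 - 308669) = 1/(-74891616630/242627) = -242627/74891616630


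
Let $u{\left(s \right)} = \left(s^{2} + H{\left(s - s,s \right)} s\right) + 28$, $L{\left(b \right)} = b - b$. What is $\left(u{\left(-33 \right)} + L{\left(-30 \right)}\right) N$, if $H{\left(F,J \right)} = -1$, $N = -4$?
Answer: $-4600$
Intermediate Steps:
$L{\left(b \right)} = 0$
$u{\left(s \right)} = 28 + s^{2} - s$ ($u{\left(s \right)} = \left(s^{2} - s\right) + 28 = 28 + s^{2} - s$)
$\left(u{\left(-33 \right)} + L{\left(-30 \right)}\right) N = \left(\left(28 + \left(-33\right)^{2} - -33\right) + 0\right) \left(-4\right) = \left(\left(28 + 1089 + 33\right) + 0\right) \left(-4\right) = \left(1150 + 0\right) \left(-4\right) = 1150 \left(-4\right) = -4600$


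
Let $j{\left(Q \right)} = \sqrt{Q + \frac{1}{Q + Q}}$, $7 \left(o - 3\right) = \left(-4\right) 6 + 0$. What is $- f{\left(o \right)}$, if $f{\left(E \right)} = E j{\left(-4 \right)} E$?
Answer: $- \frac{9 i \sqrt{66}}{196} \approx - 0.37304 i$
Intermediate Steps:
$o = - \frac{3}{7}$ ($o = 3 + \frac{\left(-4\right) 6 + 0}{7} = 3 + \frac{-24 + 0}{7} = 3 + \frac{1}{7} \left(-24\right) = 3 - \frac{24}{7} = - \frac{3}{7} \approx -0.42857$)
$j{\left(Q \right)} = \sqrt{Q + \frac{1}{2 Q}}$
$f{\left(E \right)} = \frac{i \sqrt{66} E^{2}}{4}$ ($f{\left(E \right)} = E \frac{\sqrt{\frac{2}{-4} + 4 \left(-4\right)}}{2} E = E \frac{\sqrt{2 \left(- \frac{1}{4}\right) - 16}}{2} E = E \frac{\sqrt{- \frac{1}{2} - 16}}{2} E = E \frac{\sqrt{- \frac{33}{2}}}{2} E = E \frac{\frac{1}{2} i \sqrt{66}}{2} E = E \frac{i \sqrt{66}}{4} E = \frac{i E \sqrt{66}}{4} E = \frac{i \sqrt{66} E^{2}}{4}$)
$- f{\left(o \right)} = - \frac{i \sqrt{66} \left(- \frac{3}{7}\right)^{2}}{4} = - \frac{i \sqrt{66} \cdot 9}{4 \cdot 49} = - \frac{9 i \sqrt{66}}{196}$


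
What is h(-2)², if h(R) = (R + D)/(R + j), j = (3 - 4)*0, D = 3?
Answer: ¼ ≈ 0.25000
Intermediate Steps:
j = 0 (j = -1*0 = 0)
h(R) = (3 + R)/R (h(R) = (R + 3)/(R + 0) = (3 + R)/R)
h(-2)² = ((3 - 2)/(-2))² = (-½*1)² = (-½)² = ¼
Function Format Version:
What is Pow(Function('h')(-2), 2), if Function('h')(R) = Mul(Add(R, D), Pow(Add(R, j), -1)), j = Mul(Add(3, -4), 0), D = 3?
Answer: Rational(1, 4) ≈ 0.25000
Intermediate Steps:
j = 0 (j = Mul(-1, 0) = 0)
Function('h')(R) = Mul(Pow(R, -1), Add(3, R)) (Function('h')(R) = Mul(Add(R, 3), Pow(Add(R, 0), -1)) = Mul(Add(3, R), Pow(R, -1)) = Mul(Pow(R, -1), Add(3, R)))
Pow(Function('h')(-2), 2) = Pow(Mul(Pow(-2, -1), Add(3, -2)), 2) = Pow(Mul(Rational(-1, 2), 1), 2) = Pow(Rational(-1, 2), 2) = Rational(1, 4)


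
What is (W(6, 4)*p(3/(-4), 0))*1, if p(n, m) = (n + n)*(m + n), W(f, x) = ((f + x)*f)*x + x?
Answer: 549/2 ≈ 274.50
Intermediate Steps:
W(f, x) = x + f*x*(f + x) (W(f, x) = (f*(f + x))*x + x = f*x*(f + x) + x = x + f*x*(f + x))
p(n, m) = 2*n*(m + n) (p(n, m) = (2*n)*(m + n) = 2*n*(m + n))
(W(6, 4)*p(3/(-4), 0))*1 = ((4*(1 + 6² + 6*4))*(2*(3/(-4))*(0 + 3/(-4))))*1 = ((4*(1 + 36 + 24))*(2*(3*(-¼))*(0 + 3*(-¼))))*1 = ((4*61)*(2*(-¾)*(0 - ¾)))*1 = (244*(2*(-¾)*(-¾)))*1 = (244*(9/8))*1 = (549/2)*1 = 549/2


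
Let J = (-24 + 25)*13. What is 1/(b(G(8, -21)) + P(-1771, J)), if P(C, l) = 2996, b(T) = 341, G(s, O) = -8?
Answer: 1/3337 ≈ 0.00029967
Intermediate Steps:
J = 13 (J = 1*13 = 13)
1/(b(G(8, -21)) + P(-1771, J)) = 1/(341 + 2996) = 1/3337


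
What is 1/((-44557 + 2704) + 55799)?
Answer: 1/13946 ≈ 7.1705e-5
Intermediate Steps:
1/((-44557 + 2704) + 55799) = 1/(-41853 + 55799) = 1/13946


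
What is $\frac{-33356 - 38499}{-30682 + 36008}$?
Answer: $- \frac{71855}{5326} \approx -13.491$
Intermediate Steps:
$\frac{-33356 - 38499}{-30682 + 36008} = - \frac{71855}{5326}$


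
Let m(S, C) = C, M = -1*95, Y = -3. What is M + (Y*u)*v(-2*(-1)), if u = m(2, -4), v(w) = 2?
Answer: -71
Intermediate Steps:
M = -95
u = -4
M + (Y*u)*v(-2*(-1)) = -95 - 3*(-4)*2 = -95 + 12*2 = -95 + 24 = -71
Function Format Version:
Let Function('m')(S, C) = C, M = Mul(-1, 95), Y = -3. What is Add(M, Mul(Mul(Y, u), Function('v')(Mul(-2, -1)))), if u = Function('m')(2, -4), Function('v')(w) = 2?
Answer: -71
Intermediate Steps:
M = -95
u = -4
Add(M, Mul(Mul(Y, u), Function('v')(Mul(-2, -1)))) = Add(-95, Mul(Mul(-3, -4), 2)) = Add(-95, Mul(12, 2)) = Add(-95, 24) = -71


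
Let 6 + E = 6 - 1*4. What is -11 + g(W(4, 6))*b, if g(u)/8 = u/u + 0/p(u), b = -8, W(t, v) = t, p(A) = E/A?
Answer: -75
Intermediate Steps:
E = -4 (E = -6 + (6 - 1*4) = -6 + (6 - 4) = -6 + 2 = -4)
p(A) = -4/A
g(u) = 8 (g(u) = 8*(u/u + 0/((-4/u))) = 8*(1 + 0*(-u/4)) = 8*(1 + 0) = 8*1 = 8)
-11 + g(W(4, 6))*b = -11 + 8*(-8) = -11 - 64 = -75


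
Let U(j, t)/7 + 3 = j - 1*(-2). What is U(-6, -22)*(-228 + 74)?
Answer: 7546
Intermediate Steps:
U(j, t) = -7 + 7*j (U(j, t) = -21 + 7*(j - 1*(-2)) = -21 + 7*(j + 2) = -21 + 7*(2 + j) = -21 + (14 + 7*j) = -7 + 7*j)
U(-6, -22)*(-228 + 74) = (-7 + 7*(-6))*(-228 + 74) = (-7 - 42)*(-154) = -49*(-154) = 7546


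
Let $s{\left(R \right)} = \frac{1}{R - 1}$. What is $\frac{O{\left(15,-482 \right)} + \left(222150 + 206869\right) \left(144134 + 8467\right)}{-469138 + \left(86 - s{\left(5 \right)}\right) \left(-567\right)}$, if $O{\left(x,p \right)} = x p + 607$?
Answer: $- \frac{261874887184}{2071033} \approx -1.2645 \cdot 10^{5}$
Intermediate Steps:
$O{\left(x,p \right)} = 607 + p x$ ($O{\left(x,p \right)} = p x + 607 = 607 + p x$)
$s{\left(R \right)} = \frac{1}{-1 + R}$
$\frac{O{\left(15,-482 \right)} + \left(222150 + 206869\right) \left(144134 + 8467\right)}{-469138 + \left(86 - s{\left(5 \right)}\right) \left(-567\right)} = \frac{\left(607 - 7230\right) + \left(222150 + 206869\right) \left(144134 + 8467\right)}{-469138 + \left(86 - \frac{1}{-1 + 5}\right) \left(-567\right)} = \frac{\left(607 - 7230\right) + 429019 \cdot 152601}{-469138 + \left(86 - \frac{1}{4}\right) \left(-567\right)} = \frac{-6623 + 65468728419}{-469138 + \left(86 - \frac{1}{4}\right) \left(-567\right)} = \frac{65468721796}{-469138 + \left(86 - \frac{1}{4}\right) \left(-567\right)} = \frac{65468721796}{-469138 + \frac{343}{4} \left(-567\right)} = \frac{65468721796}{-469138 - \frac{194481}{4}} = \frac{65468721796}{- \frac{2071033}{4}} = 65468721796 \left(- \frac{4}{2071033}\right) = - \frac{261874887184}{2071033}$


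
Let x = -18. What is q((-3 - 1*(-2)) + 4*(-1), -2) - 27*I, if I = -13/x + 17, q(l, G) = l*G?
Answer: -937/2 ≈ -468.50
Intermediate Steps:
q(l, G) = G*l
I = 319/18 (I = -13/(-18) + 17 = -13*(-1/18) + 17 = 13/18 + 17 = 319/18 ≈ 17.722)
q((-3 - 1*(-2)) + 4*(-1), -2) - 27*I = -2*((-3 - 1*(-2)) + 4*(-1)) - 27*319/18 = -2*((-3 + 2) - 4) - 957/2 = -2*(-1 - 4) - 957/2 = -2*(-5) - 957/2 = 10 - 957/2 = -937/2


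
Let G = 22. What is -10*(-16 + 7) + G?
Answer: 112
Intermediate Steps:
-10*(-16 + 7) + G = -10*(-16 + 7) + 22 = -10*(-9) + 22 = 90 + 22 = 112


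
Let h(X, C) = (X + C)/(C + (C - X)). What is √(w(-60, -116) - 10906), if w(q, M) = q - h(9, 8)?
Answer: 3*I*√59717/7 ≈ 104.73*I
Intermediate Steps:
h(X, C) = (C + X)/(-X + 2*C)
w(q, M) = -17/7 + q (w(q, M) = q - (8 + 9)/(-1*9 + 2*8) = q - 17/(-9 + 16) = q - 17/7 = -17/7 + q)
√(w(-60, -116) - 10906) = √((-17/7 - 60) - 10906) = √(-437/7 - 10906) = √(-76779/7) = 3*I*√59717/7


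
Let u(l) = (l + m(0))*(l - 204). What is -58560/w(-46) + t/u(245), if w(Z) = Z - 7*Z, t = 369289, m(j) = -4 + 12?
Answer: -1831591/10373 ≈ -176.57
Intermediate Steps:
m(j) = 8
u(l) = (-204 + l)*(8 + l) (u(l) = (l + 8)*(l - 204) = (8 + l)*(-204 + l) = (-204 + l)*(8 + l))
w(Z) = -6*Z
-58560/w(-46) + t/u(245) = -58560/((-6*(-46))) + 369289/(-1632 + 245**2 - 196*245) = -58560/276 + 369289/(-1632 + 60025 - 48020) = -58560*1/276 + 369289/10373 = -4880/23 + 369289*(1/10373) = -4880/23 + 369289/10373 = -1831591/10373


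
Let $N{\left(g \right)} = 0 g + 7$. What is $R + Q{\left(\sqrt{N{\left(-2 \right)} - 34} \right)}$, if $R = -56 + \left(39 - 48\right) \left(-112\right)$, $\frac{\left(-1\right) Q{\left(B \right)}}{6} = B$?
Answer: $952 - 18 i \sqrt{3} \approx 952.0 - 31.177 i$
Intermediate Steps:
$N{\left(g \right)} = 7$ ($N{\left(g \right)} = 0 + 7 = 7$)
$Q{\left(B \right)} = - 6 B$
$R = 952$ ($R = -56 - -1008 = -56 + 1008 = 952$)
$R + Q{\left(\sqrt{N{\left(-2 \right)} - 34} \right)} = 952 - 6 \sqrt{7 - 34} = 952 - 6 \sqrt{-27} = 952 - 6 \cdot 3 i \sqrt{3} = 952 - 18 i \sqrt{3}$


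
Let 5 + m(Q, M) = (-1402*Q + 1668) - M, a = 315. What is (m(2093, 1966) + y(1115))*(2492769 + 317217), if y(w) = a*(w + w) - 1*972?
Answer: -6275291645046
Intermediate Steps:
m(Q, M) = 1663 - M - 1402*Q (m(Q, M) = -5 + ((-1402*Q + 1668) - M) = -5 + ((1668 - 1402*Q) - M) = -5 + (1668 - M - 1402*Q) = 1663 - M - 1402*Q)
y(w) = -972 + 630*w (y(w) = 315*(w + w) - 1*972 = 315*(2*w) - 972 = 630*w - 972 = -972 + 630*w)
(m(2093, 1966) + y(1115))*(2492769 + 317217) = ((1663 - 1*1966 - 1402*2093) + (-972 + 630*1115))*(2492769 + 317217) = ((1663 - 1966 - 2934386) + (-972 + 702450))*2809986 = (-2934689 + 701478)*2809986 = -2233211*2809986 = -6275291645046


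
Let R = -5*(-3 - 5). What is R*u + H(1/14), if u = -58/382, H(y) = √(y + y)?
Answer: -1160/191 + √7/7 ≈ -5.6953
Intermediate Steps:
H(y) = √2*√y (H(y) = √(2*y) = √2*√y)
R = 40 (R = -5*(-8) = 40)
u = -29/191 (u = -58*1/382 = -29/191 ≈ -0.15183)
R*u + H(1/14) = 40*(-29/191) + √2*√(1/14) = -1160/191 + √2*√(1/14) = -1160/191 + √2*(√14/14) = -1160/191 + √7/7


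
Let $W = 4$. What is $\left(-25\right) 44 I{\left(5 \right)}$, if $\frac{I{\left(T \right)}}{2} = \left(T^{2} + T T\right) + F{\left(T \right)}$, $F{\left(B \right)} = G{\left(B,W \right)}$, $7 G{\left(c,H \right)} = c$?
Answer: $- \frac{781000}{7} \approx -1.1157 \cdot 10^{5}$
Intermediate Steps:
$G{\left(c,H \right)} = \frac{c}{7}$
$F{\left(B \right)} = \frac{B}{7}$
$I{\left(T \right)} = 4 T^{2} + \frac{2 T}{7}$ ($I{\left(T \right)} = 2 \left(\left(T^{2} + T T\right) + \frac{T}{7}\right) = 2 \left(\left(T^{2} + T^{2}\right) + \frac{T}{7}\right) = 2 \left(2 T^{2} + \frac{T}{7}\right) = 4 T^{2} + \frac{2 T}{7}$)
$\left(-25\right) 44 I{\left(5 \right)} = \left(-25\right) 44 \cdot \frac{2}{7} \cdot 5 \left(1 + 14 \cdot 5\right) = - 1100 \cdot \frac{2}{7} \cdot 5 \left(1 + 70\right) = - 1100 \cdot \frac{2}{7} \cdot 5 \cdot 71 = \left(-1100\right) \frac{710}{7} = - \frac{781000}{7}$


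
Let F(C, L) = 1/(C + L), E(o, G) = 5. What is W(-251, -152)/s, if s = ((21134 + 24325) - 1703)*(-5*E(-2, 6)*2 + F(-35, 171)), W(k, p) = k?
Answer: 8534/74374261 ≈ 0.00011474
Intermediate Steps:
s = -74374261/34 (s = ((21134 + 24325) - 1703)*(-5*5*2 + 1/(-35 + 171)) = (45459 - 1703)*(-25*2 + 1/136) = 43756*(-50 + 1/136) = 43756*(-6799/136) = -74374261/34 ≈ -2.1875e+6)
W(-251, -152)/s = -251/(-74374261/34) = -251*(-34/74374261) = 8534/74374261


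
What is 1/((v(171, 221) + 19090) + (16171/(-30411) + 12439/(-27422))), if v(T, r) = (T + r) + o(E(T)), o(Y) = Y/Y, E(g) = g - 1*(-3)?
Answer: 833930442/16246645077895 ≈ 5.1329e-5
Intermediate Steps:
E(g) = 3 + g (E(g) = g + 3 = 3 + g)
o(Y) = 1
v(T, r) = 1 + T + r (v(T, r) = (T + r) + 1 = 1 + T + r)
1/((v(171, 221) + 19090) + (16171/(-30411) + 12439/(-27422))) = 1/(((1 + 171 + 221) + 19090) + (16171/(-30411) + 12439/(-27422))) = 1/((393 + 19090) + (16171*(-1/30411) + 12439*(-1/27422))) = 1/(19483 + (-16171/30411 - 12439/27422)) = 1/(19483 - 821723591/833930442) = 1/(16246645077895/833930442) = 833930442/16246645077895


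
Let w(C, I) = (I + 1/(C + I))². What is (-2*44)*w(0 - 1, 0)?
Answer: -88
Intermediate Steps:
(-2*44)*w(0 - 1, 0) = (-2*44)*((1 + 0² + (0 - 1)*0)²/((0 - 1) + 0)²) = -88*(1 + 0 - 1*0)²/(-1 + 0)² = -88*(1 + 0 + 0)²/(-1)² = -88*1² = -88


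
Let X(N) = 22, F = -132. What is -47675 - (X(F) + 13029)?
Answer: -60726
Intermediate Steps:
-47675 - (X(F) + 13029) = -47675 - (22 + 13029) = -47675 - 1*13051 = -47675 - 13051 = -60726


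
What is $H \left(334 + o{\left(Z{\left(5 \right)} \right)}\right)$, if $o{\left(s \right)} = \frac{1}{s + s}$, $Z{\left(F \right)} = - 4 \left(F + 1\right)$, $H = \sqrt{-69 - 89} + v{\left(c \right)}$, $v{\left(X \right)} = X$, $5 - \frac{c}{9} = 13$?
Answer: $- \frac{48093}{2} + \frac{16031 i \sqrt{158}}{48} \approx -24047.0 + 4198.1 i$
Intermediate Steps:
$c = -72$ ($c = 45 - 117 = -72$)
$H = -72 + i \sqrt{158}$ ($H = \sqrt{-69 - 89} - 72 = \sqrt{-158} - 72 = i \sqrt{158} - 72 = -72 + i \sqrt{158} \approx -72.0 + 12.57 i$)
$Z{\left(F \right)} = -4 - 4 F$ ($Z{\left(F \right)} = - 4 \left(1 + F\right) = -4 - 4 F$)
$o{\left(s \right)} = \frac{1}{2 s}$
$H \left(334 + o{\left(Z{\left(5 \right)} \right)}\right) = \left(-72 + i \sqrt{158}\right) \left(334 + \frac{1}{2 \left(-4 - 20\right)}\right) = \left(-72 + i \sqrt{158}\right) \left(334 + \frac{1}{2 \left(-24\right)}\right) = \left(-72 + i \sqrt{158}\right) \left(334 + \frac{1}{2} \left(- \frac{1}{24}\right)\right) = \left(-72 + i \sqrt{158}\right) \left(334 - \frac{1}{48}\right) = \left(-72 + i \sqrt{158}\right) \frac{16031}{48} = - \frac{48093}{2} + \frac{16031 i \sqrt{158}}{48}$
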